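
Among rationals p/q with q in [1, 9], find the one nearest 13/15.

Expand x = 13/15 as a continued fraction with the Euclidean algorithm:
  13 = 0*15 + 13, so a_0 = 0.
  15 = 1*13 + 2, so a_1 = 1.
  13 = 6*2 + 1, so a_2 = 6.
  2 = 2*1 + 0, so a_3 = 2.
so x = [0; 1, 6, 2].
Convergents (p_i = a_i*p_{i-1} + p_{i-2}, q_i = a_i*q_{i-1} + q_{i-2} with p_{-2}=0, p_{-1}=1, q_{-2}=1, q_{-1}=0), until the denominator exceeds 9:
  i=0: a_0=0, p_0 = 0*1 + 0 = 0, q_0 = 0*0 + 1 = 1.
  i=1: a_1=1, p_1 = 1*0 + 1 = 1, q_1 = 1*1 + 0 = 1.
  i=2: a_2=6, p_2 = 6*1 + 0 = 6, q_2 = 6*1 + 1 = 7.
  i=3: a_3=2, p_3 = 2*6 + 1 = 13, q_3 = 2*7 + 1 = 15.
q_3 = 15 > 9, so the last convergent with denominator <= 9 is p_2/q_2 = 6/7.
The closest fraction with denominator <= 9 is either p_2/q_2 or the intermediate fraction (k*p_2 + p_1)/(k*q_2 + q_1) with the largest k >= 1 whose denominator stays <= 9; these approach x as k grows, and every other convergent or intermediate fraction in range is farther away.
Largest k: floor((9 - q_1)/q_2) = floor((9 - 1)/7) = 1.
That gives (1*6 + 1)/(1*7 + 1) = 7/8.
Compare the errors: |x - 6/7| = |13*7 - 6*15|/(15*7) = 1/105, and |x - 7/8| = |13*8 - 7*15|/(15*8) = 1/120.
Cross-multiplying, 1*105 = 105 < 120 = 1*120, so 1/120 is smaller: the intermediate fraction 7/8 is closer to x than 6/7.

7/8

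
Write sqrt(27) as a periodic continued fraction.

Write x_i = (sqrt(27) + m_i)/d_i with (m_0, d_0) = (0, 1). a_0 = floor(sqrt(27)) = 5, since 5^2 = 25 <= 27 < 36 = 6^2.
Iterate m_{i+1} = d_i*a_i - m_i, d_{i+1} = (27 - m_{i+1}^2)/d_i, a_{i+1} = floor((a_0 + m_{i+1})/d_{i+1}):
  m_1 = 1*5 - 0 = 5, d_1 = (27 - 5^2)/1 = 2/1 = 2, a_1 = floor((5 + 5)/2) = 5.
  m_2 = 2*5 - 5 = 5, d_2 = (27 - 5^2)/2 = 2/2 = 1, a_2 = floor((5 + 5)/1) = 10.
  m_3 = 1*10 - 5 = 5, d_3 = (27 - 5^2)/1 = 2/1 = 2: (m_3, d_3) = (m_1, d_1) = (5, 2), so from here the quotients repeat a_1, a_2; the period length is 2.
Hence the expansion of sqrt(27) is a_0 = 5 followed by the repeating block 5, 10 (period 2).

[5; (5, 10)]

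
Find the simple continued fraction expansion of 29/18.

[1; 1, 1, 1, 1, 3]

Run the Euclidean algorithm on 29 and 18; the successive quotients are the partial quotients a_0, a_1, ... (each step inverts the fractional part left over by the previous one):
  29 = 1*18 + 11, so a_0 = 1.
  18 = 1*11 + 7, so a_1 = 1.
  11 = 1*7 + 4, so a_2 = 1.
  7 = 1*4 + 3, so a_3 = 1.
  4 = 1*3 + 1, so a_4 = 1.
  3 = 3*1 + 0, so a_5 = 3.
The remainder reaches 0 after 6 divisions, so the expansion has 6 partial quotients, read off in order.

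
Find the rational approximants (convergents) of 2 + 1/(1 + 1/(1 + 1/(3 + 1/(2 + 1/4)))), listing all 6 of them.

Using the convergent recurrence p_i = a_i*p_{i-1} + p_{i-2}, q_i = a_i*q_{i-1} + q_{i-2} with p_{-2}=0, p_{-1}=1, q_{-2}=1, q_{-1}=0:
  i=0: a_0=2, p_0 = 2*1 + 0 = 2, q_0 = 2*0 + 1 = 1.
  i=1: a_1=1, p_1 = 1*2 + 1 = 3, q_1 = 1*1 + 0 = 1.
  i=2: a_2=1, p_2 = 1*3 + 2 = 5, q_2 = 1*1 + 1 = 2.
  i=3: a_3=3, p_3 = 3*5 + 3 = 18, q_3 = 3*2 + 1 = 7.
  i=4: a_4=2, p_4 = 2*18 + 5 = 41, q_4 = 2*7 + 2 = 16.
  i=5: a_5=4, p_5 = 4*41 + 18 = 182, q_5 = 4*16 + 7 = 71.

2/1, 3/1, 5/2, 18/7, 41/16, 182/71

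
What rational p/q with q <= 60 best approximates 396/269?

53/36

Expand x = 396/269 as a continued fraction with the Euclidean algorithm:
  396 = 1*269 + 127, so a_0 = 1.
  269 = 2*127 + 15, so a_1 = 2.
  127 = 8*15 + 7, so a_2 = 8.
  15 = 2*7 + 1, so a_3 = 2.
  7 = 7*1 + 0, so a_4 = 7.
so x = [1; 2, 8, 2, 7].
Convergents (p_i = a_i*p_{i-1} + p_{i-2}, q_i = a_i*q_{i-1} + q_{i-2} with p_{-2}=0, p_{-1}=1, q_{-2}=1, q_{-1}=0), until the denominator exceeds 60:
  i=0: a_0=1, p_0 = 1*1 + 0 = 1, q_0 = 1*0 + 1 = 1.
  i=1: a_1=2, p_1 = 2*1 + 1 = 3, q_1 = 2*1 + 0 = 2.
  i=2: a_2=8, p_2 = 8*3 + 1 = 25, q_2 = 8*2 + 1 = 17.
  i=3: a_3=2, p_3 = 2*25 + 3 = 53, q_3 = 2*17 + 2 = 36.
  i=4: a_4=7, p_4 = 7*53 + 25 = 396, q_4 = 7*36 + 17 = 269.
q_4 = 269 > 60, so the last convergent with denominator <= 60 is p_3/q_3 = 53/36.
The closest fraction with denominator <= 60 is either p_3/q_3 or the intermediate fraction (k*p_3 + p_2)/(k*q_3 + q_2) with the largest k >= 1 whose denominator stays <= 60; these approach x as k grows, and every other convergent or intermediate fraction in range is farther away.
Largest k: floor((60 - q_2)/q_3) = floor((60 - 17)/36) = 1.
That gives (1*53 + 25)/(1*36 + 17) = 78/53.
Compare the errors: |x - 53/36| = |396*36 - 53*269|/(269*36) = 1/9684, and |x - 78/53| = |396*53 - 78*269|/(269*53) = 6/14257.
Cross-multiplying, 1*14257 = 14257 < 58104 = 6*9684, so 1/9684 is smaller: the convergent 53/36 is closer to x than 78/53.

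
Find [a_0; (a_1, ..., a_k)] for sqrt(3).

[1; (1, 2)]

Write x_i = (sqrt(3) + m_i)/d_i with (m_0, d_0) = (0, 1). a_0 = floor(sqrt(3)) = 1, since 1^2 = 1 <= 3 < 4 = 2^2.
Iterate m_{i+1} = d_i*a_i - m_i, d_{i+1} = (3 - m_{i+1}^2)/d_i, a_{i+1} = floor((a_0 + m_{i+1})/d_{i+1}):
  m_1 = 1*1 - 0 = 1, d_1 = (3 - 1^2)/1 = 2/1 = 2, a_1 = floor((1 + 1)/2) = 1.
  m_2 = 2*1 - 1 = 1, d_2 = (3 - 1^2)/2 = 2/2 = 1, a_2 = floor((1 + 1)/1) = 2.
  m_3 = 1*2 - 1 = 1, d_3 = (3 - 1^2)/1 = 2/1 = 2: (m_3, d_3) = (m_1, d_1) = (1, 2), so from here the quotients repeat a_1, a_2; the period length is 2.
Hence the expansion of sqrt(3) is a_0 = 1 followed by the repeating block 1, 2 (period 2).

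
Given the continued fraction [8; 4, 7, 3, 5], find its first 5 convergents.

Using the convergent recurrence p_i = a_i*p_{i-1} + p_{i-2}, q_i = a_i*q_{i-1} + q_{i-2} with p_{-2}=0, p_{-1}=1, q_{-2}=1, q_{-1}=0:
  i=0: a_0=8, p_0 = 8*1 + 0 = 8, q_0 = 8*0 + 1 = 1.
  i=1: a_1=4, p_1 = 4*8 + 1 = 33, q_1 = 4*1 + 0 = 4.
  i=2: a_2=7, p_2 = 7*33 + 8 = 239, q_2 = 7*4 + 1 = 29.
  i=3: a_3=3, p_3 = 3*239 + 33 = 750, q_3 = 3*29 + 4 = 91.
  i=4: a_4=5, p_4 = 5*750 + 239 = 3989, q_4 = 5*91 + 29 = 484.

8/1, 33/4, 239/29, 750/91, 3989/484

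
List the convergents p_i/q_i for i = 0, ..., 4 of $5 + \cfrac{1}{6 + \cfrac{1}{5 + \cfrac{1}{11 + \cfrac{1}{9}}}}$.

5/1, 31/6, 160/31, 1791/347, 16279/3154

Using the convergent recurrence p_i = a_i*p_{i-1} + p_{i-2}, q_i = a_i*q_{i-1} + q_{i-2} with p_{-2}=0, p_{-1}=1, q_{-2}=1, q_{-1}=0:
  i=0: a_0=5, p_0 = 5*1 + 0 = 5, q_0 = 5*0 + 1 = 1.
  i=1: a_1=6, p_1 = 6*5 + 1 = 31, q_1 = 6*1 + 0 = 6.
  i=2: a_2=5, p_2 = 5*31 + 5 = 160, q_2 = 5*6 + 1 = 31.
  i=3: a_3=11, p_3 = 11*160 + 31 = 1791, q_3 = 11*31 + 6 = 347.
  i=4: a_4=9, p_4 = 9*1791 + 160 = 16279, q_4 = 9*347 + 31 = 3154.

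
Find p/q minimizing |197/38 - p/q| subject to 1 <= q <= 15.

Expand x = 197/38 as a continued fraction with the Euclidean algorithm:
  197 = 5*38 + 7, so a_0 = 5.
  38 = 5*7 + 3, so a_1 = 5.
  7 = 2*3 + 1, so a_2 = 2.
  3 = 3*1 + 0, so a_3 = 3.
so x = [5; 5, 2, 3].
Convergents (p_i = a_i*p_{i-1} + p_{i-2}, q_i = a_i*q_{i-1} + q_{i-2} with p_{-2}=0, p_{-1}=1, q_{-2}=1, q_{-1}=0), until the denominator exceeds 15:
  i=0: a_0=5, p_0 = 5*1 + 0 = 5, q_0 = 5*0 + 1 = 1.
  i=1: a_1=5, p_1 = 5*5 + 1 = 26, q_1 = 5*1 + 0 = 5.
  i=2: a_2=2, p_2 = 2*26 + 5 = 57, q_2 = 2*5 + 1 = 11.
  i=3: a_3=3, p_3 = 3*57 + 26 = 197, q_3 = 3*11 + 5 = 38.
q_3 = 38 > 15, so the last convergent with denominator <= 15 is p_2/q_2 = 57/11.
The closest fraction with denominator <= 15 is either p_2/q_2 or the intermediate fraction (k*p_2 + p_1)/(k*q_2 + q_1) with the largest k >= 1 whose denominator stays <= 15; these approach x as k grows, and every other convergent or intermediate fraction in range is farther away.
Largest k: floor((15 - q_1)/q_2) = floor((15 - 5)/11) = 0.
Since k = 0, no intermediate fraction beyond p_2/q_2 has denominator <= 15, so the convergent 57/11 is the closest (its error is |197*11 - 57*38|/(38*11) = 1/418).

57/11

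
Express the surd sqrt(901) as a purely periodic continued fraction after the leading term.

[30; (60)]

Write x_i = (sqrt(901) + m_i)/d_i with (m_0, d_0) = (0, 1). a_0 = floor(sqrt(901)) = 30, since 30^2 = 900 <= 901 < 961 = 31^2.
Iterate m_{i+1} = d_i*a_i - m_i, d_{i+1} = (901 - m_{i+1}^2)/d_i, a_{i+1} = floor((a_0 + m_{i+1})/d_{i+1}):
  m_1 = 1*30 - 0 = 30, d_1 = (901 - 30^2)/1 = 1/1 = 1, a_1 = floor((30 + 30)/1) = 60.
  m_2 = 1*60 - 30 = 30, d_2 = (901 - 30^2)/1 = 1/1 = 1: (m_2, d_2) = (m_1, d_1) = (30, 1), so from here the quotient a_1 repeats; the period length is 1.
Hence the expansion of sqrt(901) is a_0 = 30 followed by the repeating block 60 (period 1).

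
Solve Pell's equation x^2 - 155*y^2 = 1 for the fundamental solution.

(x, y) = (249, 20)

First expand sqrt(155) as a continued fraction. With x_i = (sqrt(155) + m_i)/d_i and (m_0, d_0) = (0, 1): a_0 = floor(sqrt(155)) = 12, since 12^2 = 144 <= 155 < 169 = 13^2.
Iterate m_{i+1} = d_i*a_i - m_i, d_{i+1} = (155 - m_{i+1}^2)/d_i, a_{i+1} = floor((a_0 + m_{i+1})/d_{i+1}):
  m_1 = 1*12 - 0 = 12, d_1 = (155 - 12^2)/1 = 11/1 = 11, a_1 = floor((12 + 12)/11) = 2.
  m_2 = 11*2 - 12 = 10, d_2 = (155 - 10^2)/11 = 55/11 = 5, a_2 = floor((12 + 10)/5) = 4.
  m_3 = 5*4 - 10 = 10, d_3 = (155 - 10^2)/5 = 55/5 = 11, a_3 = floor((12 + 10)/11) = 2.
  m_4 = 11*2 - 10 = 12, d_4 = (155 - 12^2)/11 = 11/11 = 1, a_4 = floor((12 + 12)/1) = 24.
  m_5 = 1*24 - 12 = 12, d_5 = (155 - 12^2)/1 = 11/1 = 11: (m_5, d_5) = (m_1, d_1) = (12, 11), so from here the quotients repeat a_1, ..., a_4; the period length is 4.
So sqrt(155) = [12; (2, 4, 2, 24)] with period length k = 4.
k is even, so the fundamental solution of x^2 - 155y^2 = 1 is (p_{k-1}, q_{k-1}) = (p_3, q_3); compute convergents through index 3.
Convergents (p_i = a_i*p_{i-1} + p_{i-2}, q_i = a_i*q_{i-1} + q_{i-2} with p_{-2}=0, p_{-1}=1, q_{-2}=1, q_{-1}=0):
  i=0: a_0=12, p_0 = 12*1 + 0 = 12, q_0 = 12*0 + 1 = 1.
  i=1: a_1=2, p_1 = 2*12 + 1 = 25, q_1 = 2*1 + 0 = 2.
  i=2: a_2=4, p_2 = 4*25 + 12 = 112, q_2 = 4*2 + 1 = 9.
  i=3: a_3=2, p_3 = 2*112 + 25 = 249, q_3 = 2*9 + 2 = 20.
Check: 249^2 - 155*20^2 = 62001 - 62000 = 1, so (x, y) = (249, 20) solves the equation, and by the theorem it is the least positive solution.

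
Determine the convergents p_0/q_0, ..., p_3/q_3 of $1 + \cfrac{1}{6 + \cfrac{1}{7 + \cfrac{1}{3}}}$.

1/1, 7/6, 50/43, 157/135

Using the convergent recurrence p_i = a_i*p_{i-1} + p_{i-2}, q_i = a_i*q_{i-1} + q_{i-2} with p_{-2}=0, p_{-1}=1, q_{-2}=1, q_{-1}=0:
  i=0: a_0=1, p_0 = 1*1 + 0 = 1, q_0 = 1*0 + 1 = 1.
  i=1: a_1=6, p_1 = 6*1 + 1 = 7, q_1 = 6*1 + 0 = 6.
  i=2: a_2=7, p_2 = 7*7 + 1 = 50, q_2 = 7*6 + 1 = 43.
  i=3: a_3=3, p_3 = 3*50 + 7 = 157, q_3 = 3*43 + 6 = 135.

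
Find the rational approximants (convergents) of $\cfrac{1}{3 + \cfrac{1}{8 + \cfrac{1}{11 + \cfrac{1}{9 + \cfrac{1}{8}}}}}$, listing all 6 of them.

0/1, 1/3, 8/25, 89/278, 809/2527, 6561/20494

Using the convergent recurrence p_i = a_i*p_{i-1} + p_{i-2}, q_i = a_i*q_{i-1} + q_{i-2} with p_{-2}=0, p_{-1}=1, q_{-2}=1, q_{-1}=0:
  i=0: a_0=0, p_0 = 0*1 + 0 = 0, q_0 = 0*0 + 1 = 1.
  i=1: a_1=3, p_1 = 3*0 + 1 = 1, q_1 = 3*1 + 0 = 3.
  i=2: a_2=8, p_2 = 8*1 + 0 = 8, q_2 = 8*3 + 1 = 25.
  i=3: a_3=11, p_3 = 11*8 + 1 = 89, q_3 = 11*25 + 3 = 278.
  i=4: a_4=9, p_4 = 9*89 + 8 = 809, q_4 = 9*278 + 25 = 2527.
  i=5: a_5=8, p_5 = 8*809 + 89 = 6561, q_5 = 8*2527 + 278 = 20494.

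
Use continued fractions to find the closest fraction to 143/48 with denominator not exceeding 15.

Expand x = 143/48 as a continued fraction with the Euclidean algorithm:
  143 = 2*48 + 47, so a_0 = 2.
  48 = 1*47 + 1, so a_1 = 1.
  47 = 47*1 + 0, so a_2 = 47.
so x = [2; 1, 47].
Convergents (p_i = a_i*p_{i-1} + p_{i-2}, q_i = a_i*q_{i-1} + q_{i-2} with p_{-2}=0, p_{-1}=1, q_{-2}=1, q_{-1}=0), until the denominator exceeds 15:
  i=0: a_0=2, p_0 = 2*1 + 0 = 2, q_0 = 2*0 + 1 = 1.
  i=1: a_1=1, p_1 = 1*2 + 1 = 3, q_1 = 1*1 + 0 = 1.
  i=2: a_2=47, p_2 = 47*3 + 2 = 143, q_2 = 47*1 + 1 = 48.
q_2 = 48 > 15, so the last convergent with denominator <= 15 is p_1/q_1 = 3/1.
The closest fraction with denominator <= 15 is either p_1/q_1 or the intermediate fraction (k*p_1 + p_0)/(k*q_1 + q_0) with the largest k >= 1 whose denominator stays <= 15; these approach x as k grows, and every other convergent or intermediate fraction in range is farther away.
Largest k: floor((15 - q_0)/q_1) = floor((15 - 1)/1) = 14.
That gives (14*3 + 2)/(14*1 + 1) = 44/15.
Compare the errors: |x - 3/1| = |143*1 - 3*48|/(48*1) = 1/48, and |x - 44/15| = |143*15 - 44*48|/(48*15) = 33/720.
Cross-multiplying, 1*720 = 720 < 1584 = 33*48, so 1/48 is smaller: the convergent 3/1 is closer to x than 44/15.

3/1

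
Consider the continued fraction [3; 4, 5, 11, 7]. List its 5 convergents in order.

3/1, 13/4, 68/21, 761/235, 5395/1666

Using the convergent recurrence p_i = a_i*p_{i-1} + p_{i-2}, q_i = a_i*q_{i-1} + q_{i-2} with p_{-2}=0, p_{-1}=1, q_{-2}=1, q_{-1}=0:
  i=0: a_0=3, p_0 = 3*1 + 0 = 3, q_0 = 3*0 + 1 = 1.
  i=1: a_1=4, p_1 = 4*3 + 1 = 13, q_1 = 4*1 + 0 = 4.
  i=2: a_2=5, p_2 = 5*13 + 3 = 68, q_2 = 5*4 + 1 = 21.
  i=3: a_3=11, p_3 = 11*68 + 13 = 761, q_3 = 11*21 + 4 = 235.
  i=4: a_4=7, p_4 = 7*761 + 68 = 5395, q_4 = 7*235 + 21 = 1666.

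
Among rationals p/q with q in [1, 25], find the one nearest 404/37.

Expand x = 404/37 as a continued fraction with the Euclidean algorithm:
  404 = 10*37 + 34, so a_0 = 10.
  37 = 1*34 + 3, so a_1 = 1.
  34 = 11*3 + 1, so a_2 = 11.
  3 = 3*1 + 0, so a_3 = 3.
so x = [10; 1, 11, 3].
Convergents (p_i = a_i*p_{i-1} + p_{i-2}, q_i = a_i*q_{i-1} + q_{i-2} with p_{-2}=0, p_{-1}=1, q_{-2}=1, q_{-1}=0), until the denominator exceeds 25:
  i=0: a_0=10, p_0 = 10*1 + 0 = 10, q_0 = 10*0 + 1 = 1.
  i=1: a_1=1, p_1 = 1*10 + 1 = 11, q_1 = 1*1 + 0 = 1.
  i=2: a_2=11, p_2 = 11*11 + 10 = 131, q_2 = 11*1 + 1 = 12.
  i=3: a_3=3, p_3 = 3*131 + 11 = 404, q_3 = 3*12 + 1 = 37.
q_3 = 37 > 25, so the last convergent with denominator <= 25 is p_2/q_2 = 131/12.
The closest fraction with denominator <= 25 is either p_2/q_2 or the intermediate fraction (k*p_2 + p_1)/(k*q_2 + q_1) with the largest k >= 1 whose denominator stays <= 25; these approach x as k grows, and every other convergent or intermediate fraction in range is farther away.
Largest k: floor((25 - q_1)/q_2) = floor((25 - 1)/12) = 2.
That gives (2*131 + 11)/(2*12 + 1) = 273/25.
Compare the errors: |x - 131/12| = |404*12 - 131*37|/(37*12) = 1/444, and |x - 273/25| = |404*25 - 273*37|/(37*25) = 1/925.
Cross-multiplying, 1*444 = 444 < 925 = 1*925, so 1/925 is smaller: the intermediate fraction 273/25 is closer to x than 131/12.

273/25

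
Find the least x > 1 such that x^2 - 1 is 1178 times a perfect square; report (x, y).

First expand sqrt(1178) as a continued fraction. With x_i = (sqrt(1178) + m_i)/d_i and (m_0, d_0) = (0, 1): a_0 = floor(sqrt(1178)) = 34, since 34^2 = 1156 <= 1178 < 1225 = 35^2.
Iterate m_{i+1} = d_i*a_i - m_i, d_{i+1} = (1178 - m_{i+1}^2)/d_i, a_{i+1} = floor((a_0 + m_{i+1})/d_{i+1}):
  m_1 = 1*34 - 0 = 34, d_1 = (1178 - 34^2)/1 = 22/1 = 22, a_1 = floor((34 + 34)/22) = 3.
  m_2 = 22*3 - 34 = 32, d_2 = (1178 - 32^2)/22 = 154/22 = 7, a_2 = floor((34 + 32)/7) = 9.
  m_3 = 7*9 - 32 = 31, d_3 = (1178 - 31^2)/7 = 217/7 = 31, a_3 = floor((34 + 31)/31) = 2.
  m_4 = 31*2 - 31 = 31, d_4 = (1178 - 31^2)/31 = 217/31 = 7, a_4 = floor((34 + 31)/7) = 9.
  m_5 = 7*9 - 31 = 32, d_5 = (1178 - 32^2)/7 = 154/7 = 22, a_5 = floor((34 + 32)/22) = 3.
  m_6 = 22*3 - 32 = 34, d_6 = (1178 - 34^2)/22 = 22/22 = 1, a_6 = floor((34 + 34)/1) = 68.
  m_7 = 1*68 - 34 = 34, d_7 = (1178 - 34^2)/1 = 22/1 = 22: (m_7, d_7) = (m_1, d_1) = (34, 22), so from here the quotients repeat a_1, ..., a_6; the period length is 6.
So sqrt(1178) = [34; (3, 9, 2, 9, 3, 68)] with period length k = 6.
k is even, so the fundamental solution of x^2 - 1178y^2 = 1 is (p_{k-1}, q_{k-1}) = (p_5, q_5); compute convergents through index 5.
Convergents (p_i = a_i*p_{i-1} + p_{i-2}, q_i = a_i*q_{i-1} + q_{i-2} with p_{-2}=0, p_{-1}=1, q_{-2}=1, q_{-1}=0):
  i=0: a_0=34, p_0 = 34*1 + 0 = 34, q_0 = 34*0 + 1 = 1.
  i=1: a_1=3, p_1 = 3*34 + 1 = 103, q_1 = 3*1 + 0 = 3.
  i=2: a_2=9, p_2 = 9*103 + 34 = 961, q_2 = 9*3 + 1 = 28.
  i=3: a_3=2, p_3 = 2*961 + 103 = 2025, q_3 = 2*28 + 3 = 59.
  i=4: a_4=9, p_4 = 9*2025 + 961 = 19186, q_4 = 9*59 + 28 = 559.
  i=5: a_5=3, p_5 = 3*19186 + 2025 = 59583, q_5 = 3*559 + 59 = 1736.
Check: 59583^2 - 1178*1736^2 = 3550133889 - 3550133888 = 1, so (x, y) = (59583, 1736) solves the equation, and by the theorem it is the least positive solution.

(x, y) = (59583, 1736)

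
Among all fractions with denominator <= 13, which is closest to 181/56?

42/13

Expand x = 181/56 as a continued fraction with the Euclidean algorithm:
  181 = 3*56 + 13, so a_0 = 3.
  56 = 4*13 + 4, so a_1 = 4.
  13 = 3*4 + 1, so a_2 = 3.
  4 = 4*1 + 0, so a_3 = 4.
so x = [3; 4, 3, 4].
Convergents (p_i = a_i*p_{i-1} + p_{i-2}, q_i = a_i*q_{i-1} + q_{i-2} with p_{-2}=0, p_{-1}=1, q_{-2}=1, q_{-1}=0), until the denominator exceeds 13:
  i=0: a_0=3, p_0 = 3*1 + 0 = 3, q_0 = 3*0 + 1 = 1.
  i=1: a_1=4, p_1 = 4*3 + 1 = 13, q_1 = 4*1 + 0 = 4.
  i=2: a_2=3, p_2 = 3*13 + 3 = 42, q_2 = 3*4 + 1 = 13.
  i=3: a_3=4, p_3 = 4*42 + 13 = 181, q_3 = 4*13 + 4 = 56.
q_3 = 56 > 13, so the last convergent with denominator <= 13 is p_2/q_2 = 42/13.
The closest fraction with denominator <= 13 is either p_2/q_2 or the intermediate fraction (k*p_2 + p_1)/(k*q_2 + q_1) with the largest k >= 1 whose denominator stays <= 13; these approach x as k grows, and every other convergent or intermediate fraction in range is farther away.
Largest k: floor((13 - q_1)/q_2) = floor((13 - 4)/13) = 0.
Since k = 0, no intermediate fraction beyond p_2/q_2 has denominator <= 13, so the convergent 42/13 is the closest (its error is |181*13 - 42*56|/(56*13) = 1/728).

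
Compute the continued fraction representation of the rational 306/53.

Run the Euclidean algorithm on 306 and 53; the successive quotients are the partial quotients a_0, a_1, ... (each step inverts the fractional part left over by the previous one):
  306 = 5*53 + 41, so a_0 = 5.
  53 = 1*41 + 12, so a_1 = 1.
  41 = 3*12 + 5, so a_2 = 3.
  12 = 2*5 + 2, so a_3 = 2.
  5 = 2*2 + 1, so a_4 = 2.
  2 = 2*1 + 0, so a_5 = 2.
The remainder reaches 0 after 6 divisions, so the expansion has 6 partial quotients, read off in order.

[5; 1, 3, 2, 2, 2]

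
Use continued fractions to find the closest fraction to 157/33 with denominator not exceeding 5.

19/4

Expand x = 157/33 as a continued fraction with the Euclidean algorithm:
  157 = 4*33 + 25, so a_0 = 4.
  33 = 1*25 + 8, so a_1 = 1.
  25 = 3*8 + 1, so a_2 = 3.
  8 = 8*1 + 0, so a_3 = 8.
so x = [4; 1, 3, 8].
Convergents (p_i = a_i*p_{i-1} + p_{i-2}, q_i = a_i*q_{i-1} + q_{i-2} with p_{-2}=0, p_{-1}=1, q_{-2}=1, q_{-1}=0), until the denominator exceeds 5:
  i=0: a_0=4, p_0 = 4*1 + 0 = 4, q_0 = 4*0 + 1 = 1.
  i=1: a_1=1, p_1 = 1*4 + 1 = 5, q_1 = 1*1 + 0 = 1.
  i=2: a_2=3, p_2 = 3*5 + 4 = 19, q_2 = 3*1 + 1 = 4.
  i=3: a_3=8, p_3 = 8*19 + 5 = 157, q_3 = 8*4 + 1 = 33.
q_3 = 33 > 5, so the last convergent with denominator <= 5 is p_2/q_2 = 19/4.
The closest fraction with denominator <= 5 is either p_2/q_2 or the intermediate fraction (k*p_2 + p_1)/(k*q_2 + q_1) with the largest k >= 1 whose denominator stays <= 5; these approach x as k grows, and every other convergent or intermediate fraction in range is farther away.
Largest k: floor((5 - q_1)/q_2) = floor((5 - 1)/4) = 1.
That gives (1*19 + 5)/(1*4 + 1) = 24/5.
Compare the errors: |x - 19/4| = |157*4 - 19*33|/(33*4) = 1/132, and |x - 24/5| = |157*5 - 24*33|/(33*5) = 7/165.
Cross-multiplying, 1*165 = 165 < 924 = 7*132, so 1/132 is smaller: the convergent 19/4 is closer to x than 24/5.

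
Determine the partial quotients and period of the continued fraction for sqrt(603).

[24; (1, 1, 3, 1, 23, 1, 3, 1, 1, 48)]

Write x_i = (sqrt(603) + m_i)/d_i with (m_0, d_0) = (0, 1). a_0 = floor(sqrt(603)) = 24, since 24^2 = 576 <= 603 < 625 = 25^2.
Iterate m_{i+1} = d_i*a_i - m_i, d_{i+1} = (603 - m_{i+1}^2)/d_i, a_{i+1} = floor((a_0 + m_{i+1})/d_{i+1}):
  m_1 = 1*24 - 0 = 24, d_1 = (603 - 24^2)/1 = 27/1 = 27, a_1 = floor((24 + 24)/27) = 1.
  m_2 = 27*1 - 24 = 3, d_2 = (603 - 3^2)/27 = 594/27 = 22, a_2 = floor((24 + 3)/22) = 1.
  m_3 = 22*1 - 3 = 19, d_3 = (603 - 19^2)/22 = 242/22 = 11, a_3 = floor((24 + 19)/11) = 3.
  m_4 = 11*3 - 19 = 14, d_4 = (603 - 14^2)/11 = 407/11 = 37, a_4 = floor((24 + 14)/37) = 1.
  m_5 = 37*1 - 14 = 23, d_5 = (603 - 23^2)/37 = 74/37 = 2, a_5 = floor((24 + 23)/2) = 23.
  m_6 = 2*23 - 23 = 23, d_6 = (603 - 23^2)/2 = 74/2 = 37, a_6 = floor((24 + 23)/37) = 1.
  m_7 = 37*1 - 23 = 14, d_7 = (603 - 14^2)/37 = 407/37 = 11, a_7 = floor((24 + 14)/11) = 3.
  m_8 = 11*3 - 14 = 19, d_8 = (603 - 19^2)/11 = 242/11 = 22, a_8 = floor((24 + 19)/22) = 1.
  m_9 = 22*1 - 19 = 3, d_9 = (603 - 3^2)/22 = 594/22 = 27, a_9 = floor((24 + 3)/27) = 1.
  m_10 = 27*1 - 3 = 24, d_10 = (603 - 24^2)/27 = 27/27 = 1, a_10 = floor((24 + 24)/1) = 48.
  m_11 = 1*48 - 24 = 24, d_11 = (603 - 24^2)/1 = 27/1 = 27: (m_11, d_11) = (m_1, d_1) = (24, 27), so from here the quotients repeat a_1, ..., a_10; the period length is 10.
Hence the expansion of sqrt(603) is a_0 = 24 followed by the repeating block 1, 1, 3, 1, 23, 1, 3, 1, 1, 48 (period 10).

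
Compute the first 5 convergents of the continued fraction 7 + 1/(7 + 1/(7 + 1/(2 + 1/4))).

7/1, 50/7, 357/50, 764/107, 3413/478

Using the convergent recurrence p_i = a_i*p_{i-1} + p_{i-2}, q_i = a_i*q_{i-1} + q_{i-2} with p_{-2}=0, p_{-1}=1, q_{-2}=1, q_{-1}=0:
  i=0: a_0=7, p_0 = 7*1 + 0 = 7, q_0 = 7*0 + 1 = 1.
  i=1: a_1=7, p_1 = 7*7 + 1 = 50, q_1 = 7*1 + 0 = 7.
  i=2: a_2=7, p_2 = 7*50 + 7 = 357, q_2 = 7*7 + 1 = 50.
  i=3: a_3=2, p_3 = 2*357 + 50 = 764, q_3 = 2*50 + 7 = 107.
  i=4: a_4=4, p_4 = 4*764 + 357 = 3413, q_4 = 4*107 + 50 = 478.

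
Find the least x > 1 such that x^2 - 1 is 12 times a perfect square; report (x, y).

First expand sqrt(12) as a continued fraction. With x_i = (sqrt(12) + m_i)/d_i and (m_0, d_0) = (0, 1): a_0 = floor(sqrt(12)) = 3, since 3^2 = 9 <= 12 < 16 = 4^2.
Iterate m_{i+1} = d_i*a_i - m_i, d_{i+1} = (12 - m_{i+1}^2)/d_i, a_{i+1} = floor((a_0 + m_{i+1})/d_{i+1}):
  m_1 = 1*3 - 0 = 3, d_1 = (12 - 3^2)/1 = 3/1 = 3, a_1 = floor((3 + 3)/3) = 2.
  m_2 = 3*2 - 3 = 3, d_2 = (12 - 3^2)/3 = 3/3 = 1, a_2 = floor((3 + 3)/1) = 6.
  m_3 = 1*6 - 3 = 3, d_3 = (12 - 3^2)/1 = 3/1 = 3: (m_3, d_3) = (m_1, d_1) = (3, 3), so from here the quotients repeat a_1, a_2; the period length is 2.
So sqrt(12) = [3; (2, 6)] with period length k = 2.
k is even, so the fundamental solution of x^2 - 12y^2 = 1 is (p_{k-1}, q_{k-1}) = (p_1, q_1); compute convergents through index 1.
Convergents (p_i = a_i*p_{i-1} + p_{i-2}, q_i = a_i*q_{i-1} + q_{i-2} with p_{-2}=0, p_{-1}=1, q_{-2}=1, q_{-1}=0):
  i=0: a_0=3, p_0 = 3*1 + 0 = 3, q_0 = 3*0 + 1 = 1.
  i=1: a_1=2, p_1 = 2*3 + 1 = 7, q_1 = 2*1 + 0 = 2.
Check: 7^2 - 12*2^2 = 49 - 48 = 1, so (x, y) = (7, 2) solves the equation, and by the theorem it is the least positive solution.

(x, y) = (7, 2)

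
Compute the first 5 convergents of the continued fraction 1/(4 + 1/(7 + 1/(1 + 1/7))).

Using the convergent recurrence p_i = a_i*p_{i-1} + p_{i-2}, q_i = a_i*q_{i-1} + q_{i-2} with p_{-2}=0, p_{-1}=1, q_{-2}=1, q_{-1}=0:
  i=0: a_0=0, p_0 = 0*1 + 0 = 0, q_0 = 0*0 + 1 = 1.
  i=1: a_1=4, p_1 = 4*0 + 1 = 1, q_1 = 4*1 + 0 = 4.
  i=2: a_2=7, p_2 = 7*1 + 0 = 7, q_2 = 7*4 + 1 = 29.
  i=3: a_3=1, p_3 = 1*7 + 1 = 8, q_3 = 1*29 + 4 = 33.
  i=4: a_4=7, p_4 = 7*8 + 7 = 63, q_4 = 7*33 + 29 = 260.

0/1, 1/4, 7/29, 8/33, 63/260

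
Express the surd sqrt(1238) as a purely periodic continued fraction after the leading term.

[35; (5, 2, 1, 1, 34, 1, 1, 2, 5, 70)]

Write x_i = (sqrt(1238) + m_i)/d_i with (m_0, d_0) = (0, 1). a_0 = floor(sqrt(1238)) = 35, since 35^2 = 1225 <= 1238 < 1296 = 36^2.
Iterate m_{i+1} = d_i*a_i - m_i, d_{i+1} = (1238 - m_{i+1}^2)/d_i, a_{i+1} = floor((a_0 + m_{i+1})/d_{i+1}):
  m_1 = 1*35 - 0 = 35, d_1 = (1238 - 35^2)/1 = 13/1 = 13, a_1 = floor((35 + 35)/13) = 5.
  m_2 = 13*5 - 35 = 30, d_2 = (1238 - 30^2)/13 = 338/13 = 26, a_2 = floor((35 + 30)/26) = 2.
  m_3 = 26*2 - 30 = 22, d_3 = (1238 - 22^2)/26 = 754/26 = 29, a_3 = floor((35 + 22)/29) = 1.
  m_4 = 29*1 - 22 = 7, d_4 = (1238 - 7^2)/29 = 1189/29 = 41, a_4 = floor((35 + 7)/41) = 1.
  m_5 = 41*1 - 7 = 34, d_5 = (1238 - 34^2)/41 = 82/41 = 2, a_5 = floor((35 + 34)/2) = 34.
  m_6 = 2*34 - 34 = 34, d_6 = (1238 - 34^2)/2 = 82/2 = 41, a_6 = floor((35 + 34)/41) = 1.
  m_7 = 41*1 - 34 = 7, d_7 = (1238 - 7^2)/41 = 1189/41 = 29, a_7 = floor((35 + 7)/29) = 1.
  m_8 = 29*1 - 7 = 22, d_8 = (1238 - 22^2)/29 = 754/29 = 26, a_8 = floor((35 + 22)/26) = 2.
  m_9 = 26*2 - 22 = 30, d_9 = (1238 - 30^2)/26 = 338/26 = 13, a_9 = floor((35 + 30)/13) = 5.
  m_10 = 13*5 - 30 = 35, d_10 = (1238 - 35^2)/13 = 13/13 = 1, a_10 = floor((35 + 35)/1) = 70.
  m_11 = 1*70 - 35 = 35, d_11 = (1238 - 35^2)/1 = 13/1 = 13: (m_11, d_11) = (m_1, d_1) = (35, 13), so from here the quotients repeat a_1, ..., a_10; the period length is 10.
Hence the expansion of sqrt(1238) is a_0 = 35 followed by the repeating block 5, 2, 1, 1, 34, 1, 1, 2, 5, 70 (period 10).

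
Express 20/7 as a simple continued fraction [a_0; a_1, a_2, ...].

[2; 1, 6]

Run the Euclidean algorithm on 20 and 7; the successive quotients are the partial quotients a_0, a_1, ... (each step inverts the fractional part left over by the previous one):
  20 = 2*7 + 6, so a_0 = 2.
  7 = 1*6 + 1, so a_1 = 1.
  6 = 6*1 + 0, so a_2 = 6.
The remainder reaches 0 after 3 divisions, so the expansion has 3 partial quotients, read off in order.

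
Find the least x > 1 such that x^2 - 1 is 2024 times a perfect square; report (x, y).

(x, y) = (45, 1)

First expand sqrt(2024) as a continued fraction. With x_i = (sqrt(2024) + m_i)/d_i and (m_0, d_0) = (0, 1): a_0 = floor(sqrt(2024)) = 44, since 44^2 = 1936 <= 2024 < 2025 = 45^2.
Iterate m_{i+1} = d_i*a_i - m_i, d_{i+1} = (2024 - m_{i+1}^2)/d_i, a_{i+1} = floor((a_0 + m_{i+1})/d_{i+1}):
  m_1 = 1*44 - 0 = 44, d_1 = (2024 - 44^2)/1 = 88/1 = 88, a_1 = floor((44 + 44)/88) = 1.
  m_2 = 88*1 - 44 = 44, d_2 = (2024 - 44^2)/88 = 88/88 = 1, a_2 = floor((44 + 44)/1) = 88.
  m_3 = 1*88 - 44 = 44, d_3 = (2024 - 44^2)/1 = 88/1 = 88: (m_3, d_3) = (m_1, d_1) = (44, 88), so from here the quotients repeat a_1, a_2; the period length is 2.
So sqrt(2024) = [44; (1, 88)] with period length k = 2.
k is even, so the fundamental solution of x^2 - 2024y^2 = 1 is (p_{k-1}, q_{k-1}) = (p_1, q_1); compute convergents through index 1.
Convergents (p_i = a_i*p_{i-1} + p_{i-2}, q_i = a_i*q_{i-1} + q_{i-2} with p_{-2}=0, p_{-1}=1, q_{-2}=1, q_{-1}=0):
  i=0: a_0=44, p_0 = 44*1 + 0 = 44, q_0 = 44*0 + 1 = 1.
  i=1: a_1=1, p_1 = 1*44 + 1 = 45, q_1 = 1*1 + 0 = 1.
Check: 45^2 - 2024*1^2 = 2025 - 2024 = 1, so (x, y) = (45, 1) solves the equation, and by the theorem it is the least positive solution.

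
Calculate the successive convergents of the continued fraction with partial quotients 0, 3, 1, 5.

Using the convergent recurrence p_i = a_i*p_{i-1} + p_{i-2}, q_i = a_i*q_{i-1} + q_{i-2} with p_{-2}=0, p_{-1}=1, q_{-2}=1, q_{-1}=0:
  i=0: a_0=0, p_0 = 0*1 + 0 = 0, q_0 = 0*0 + 1 = 1.
  i=1: a_1=3, p_1 = 3*0 + 1 = 1, q_1 = 3*1 + 0 = 3.
  i=2: a_2=1, p_2 = 1*1 + 0 = 1, q_2 = 1*3 + 1 = 4.
  i=3: a_3=5, p_3 = 5*1 + 1 = 6, q_3 = 5*4 + 3 = 23.

0/1, 1/3, 1/4, 6/23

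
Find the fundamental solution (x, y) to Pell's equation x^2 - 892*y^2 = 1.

First expand sqrt(892) as a continued fraction. With x_i = (sqrt(892) + m_i)/d_i and (m_0, d_0) = (0, 1): a_0 = floor(sqrt(892)) = 29, since 29^2 = 841 <= 892 < 900 = 30^2.
Iterate m_{i+1} = d_i*a_i - m_i, d_{i+1} = (892 - m_{i+1}^2)/d_i, a_{i+1} = floor((a_0 + m_{i+1})/d_{i+1}):
  m_1 = 1*29 - 0 = 29, d_1 = (892 - 29^2)/1 = 51/1 = 51, a_1 = floor((29 + 29)/51) = 1.
  m_2 = 51*1 - 29 = 22, d_2 = (892 - 22^2)/51 = 408/51 = 8, a_2 = floor((29 + 22)/8) = 6.
  m_3 = 8*6 - 22 = 26, d_3 = (892 - 26^2)/8 = 216/8 = 27, a_3 = floor((29 + 26)/27) = 2.
  m_4 = 27*2 - 26 = 28, d_4 = (892 - 28^2)/27 = 108/27 = 4, a_4 = floor((29 + 28)/4) = 14.
  m_5 = 4*14 - 28 = 28, d_5 = (892 - 28^2)/4 = 108/4 = 27, a_5 = floor((29 + 28)/27) = 2.
  m_6 = 27*2 - 28 = 26, d_6 = (892 - 26^2)/27 = 216/27 = 8, a_6 = floor((29 + 26)/8) = 6.
  m_7 = 8*6 - 26 = 22, d_7 = (892 - 22^2)/8 = 408/8 = 51, a_7 = floor((29 + 22)/51) = 1.
  m_8 = 51*1 - 22 = 29, d_8 = (892 - 29^2)/51 = 51/51 = 1, a_8 = floor((29 + 29)/1) = 58.
  m_9 = 1*58 - 29 = 29, d_9 = (892 - 29^2)/1 = 51/1 = 51: (m_9, d_9) = (m_1, d_1) = (29, 51), so from here the quotients repeat a_1, ..., a_8; the period length is 8.
So sqrt(892) = [29; (1, 6, 2, 14, 2, 6, 1, 58)] with period length k = 8.
k is even, so the fundamental solution of x^2 - 892y^2 = 1 is (p_{k-1}, q_{k-1}) = (p_7, q_7); compute convergents through index 7.
Convergents (p_i = a_i*p_{i-1} + p_{i-2}, q_i = a_i*q_{i-1} + q_{i-2} with p_{-2}=0, p_{-1}=1, q_{-2}=1, q_{-1}=0):
  i=0: a_0=29, p_0 = 29*1 + 0 = 29, q_0 = 29*0 + 1 = 1.
  i=1: a_1=1, p_1 = 1*29 + 1 = 30, q_1 = 1*1 + 0 = 1.
  i=2: a_2=6, p_2 = 6*30 + 29 = 209, q_2 = 6*1 + 1 = 7.
  i=3: a_3=2, p_3 = 2*209 + 30 = 448, q_3 = 2*7 + 1 = 15.
  i=4: a_4=14, p_4 = 14*448 + 209 = 6481, q_4 = 14*15 + 7 = 217.
  i=5: a_5=2, p_5 = 2*6481 + 448 = 13410, q_5 = 2*217 + 15 = 449.
  i=6: a_6=6, p_6 = 6*13410 + 6481 = 86941, q_6 = 6*449 + 217 = 2911.
  i=7: a_7=1, p_7 = 1*86941 + 13410 = 100351, q_7 = 1*2911 + 449 = 3360.
Check: 100351^2 - 892*3360^2 = 10070323201 - 10070323200 = 1, so (x, y) = (100351, 3360) solves the equation, and by the theorem it is the least positive solution.

(x, y) = (100351, 3360)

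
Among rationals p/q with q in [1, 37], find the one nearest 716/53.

Expand x = 716/53 as a continued fraction with the Euclidean algorithm:
  716 = 13*53 + 27, so a_0 = 13.
  53 = 1*27 + 26, so a_1 = 1.
  27 = 1*26 + 1, so a_2 = 1.
  26 = 26*1 + 0, so a_3 = 26.
so x = [13; 1, 1, 26].
Convergents (p_i = a_i*p_{i-1} + p_{i-2}, q_i = a_i*q_{i-1} + q_{i-2} with p_{-2}=0, p_{-1}=1, q_{-2}=1, q_{-1}=0), until the denominator exceeds 37:
  i=0: a_0=13, p_0 = 13*1 + 0 = 13, q_0 = 13*0 + 1 = 1.
  i=1: a_1=1, p_1 = 1*13 + 1 = 14, q_1 = 1*1 + 0 = 1.
  i=2: a_2=1, p_2 = 1*14 + 13 = 27, q_2 = 1*1 + 1 = 2.
  i=3: a_3=26, p_3 = 26*27 + 14 = 716, q_3 = 26*2 + 1 = 53.
q_3 = 53 > 37, so the last convergent with denominator <= 37 is p_2/q_2 = 27/2.
The closest fraction with denominator <= 37 is either p_2/q_2 or the intermediate fraction (k*p_2 + p_1)/(k*q_2 + q_1) with the largest k >= 1 whose denominator stays <= 37; these approach x as k grows, and every other convergent or intermediate fraction in range is farther away.
Largest k: floor((37 - q_1)/q_2) = floor((37 - 1)/2) = 18.
That gives (18*27 + 14)/(18*2 + 1) = 500/37.
Compare the errors: |x - 27/2| = |716*2 - 27*53|/(53*2) = 1/106, and |x - 500/37| = |716*37 - 500*53|/(53*37) = 8/1961.
Cross-multiplying, 8*106 = 848 < 1961 = 1*1961, so 8/1961 is smaller: the intermediate fraction 500/37 is closer to x than 27/2.

500/37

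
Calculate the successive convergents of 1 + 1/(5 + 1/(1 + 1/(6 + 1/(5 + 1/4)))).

Using the convergent recurrence p_i = a_i*p_{i-1} + p_{i-2}, q_i = a_i*q_{i-1} + q_{i-2} with p_{-2}=0, p_{-1}=1, q_{-2}=1, q_{-1}=0:
  i=0: a_0=1, p_0 = 1*1 + 0 = 1, q_0 = 1*0 + 1 = 1.
  i=1: a_1=5, p_1 = 5*1 + 1 = 6, q_1 = 5*1 + 0 = 5.
  i=2: a_2=1, p_2 = 1*6 + 1 = 7, q_2 = 1*5 + 1 = 6.
  i=3: a_3=6, p_3 = 6*7 + 6 = 48, q_3 = 6*6 + 5 = 41.
  i=4: a_4=5, p_4 = 5*48 + 7 = 247, q_4 = 5*41 + 6 = 211.
  i=5: a_5=4, p_5 = 4*247 + 48 = 1036, q_5 = 4*211 + 41 = 885.

1/1, 6/5, 7/6, 48/41, 247/211, 1036/885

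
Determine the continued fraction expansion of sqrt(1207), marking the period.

[34; (1, 2, 1, 6, 1, 33, 1, 6, 1, 2, 1, 68)]

Write x_i = (sqrt(1207) + m_i)/d_i with (m_0, d_0) = (0, 1). a_0 = floor(sqrt(1207)) = 34, since 34^2 = 1156 <= 1207 < 1225 = 35^2.
Iterate m_{i+1} = d_i*a_i - m_i, d_{i+1} = (1207 - m_{i+1}^2)/d_i, a_{i+1} = floor((a_0 + m_{i+1})/d_{i+1}):
  m_1 = 1*34 - 0 = 34, d_1 = (1207 - 34^2)/1 = 51/1 = 51, a_1 = floor((34 + 34)/51) = 1.
  m_2 = 51*1 - 34 = 17, d_2 = (1207 - 17^2)/51 = 918/51 = 18, a_2 = floor((34 + 17)/18) = 2.
  m_3 = 18*2 - 17 = 19, d_3 = (1207 - 19^2)/18 = 846/18 = 47, a_3 = floor((34 + 19)/47) = 1.
  m_4 = 47*1 - 19 = 28, d_4 = (1207 - 28^2)/47 = 423/47 = 9, a_4 = floor((34 + 28)/9) = 6.
  m_5 = 9*6 - 28 = 26, d_5 = (1207 - 26^2)/9 = 531/9 = 59, a_5 = floor((34 + 26)/59) = 1.
  m_6 = 59*1 - 26 = 33, d_6 = (1207 - 33^2)/59 = 118/59 = 2, a_6 = floor((34 + 33)/2) = 33.
  m_7 = 2*33 - 33 = 33, d_7 = (1207 - 33^2)/2 = 118/2 = 59, a_7 = floor((34 + 33)/59) = 1.
  m_8 = 59*1 - 33 = 26, d_8 = (1207 - 26^2)/59 = 531/59 = 9, a_8 = floor((34 + 26)/9) = 6.
  m_9 = 9*6 - 26 = 28, d_9 = (1207 - 28^2)/9 = 423/9 = 47, a_9 = floor((34 + 28)/47) = 1.
  m_10 = 47*1 - 28 = 19, d_10 = (1207 - 19^2)/47 = 846/47 = 18, a_10 = floor((34 + 19)/18) = 2.
  m_11 = 18*2 - 19 = 17, d_11 = (1207 - 17^2)/18 = 918/18 = 51, a_11 = floor((34 + 17)/51) = 1.
  m_12 = 51*1 - 17 = 34, d_12 = (1207 - 34^2)/51 = 51/51 = 1, a_12 = floor((34 + 34)/1) = 68.
  m_13 = 1*68 - 34 = 34, d_13 = (1207 - 34^2)/1 = 51/1 = 51: (m_13, d_13) = (m_1, d_1) = (34, 51), so from here the quotients repeat a_1, ..., a_12; the period length is 12.
Hence the expansion of sqrt(1207) is a_0 = 34 followed by the repeating block 1, 2, 1, 6, 1, 33, 1, 6, 1, 2, 1, 68 (period 12).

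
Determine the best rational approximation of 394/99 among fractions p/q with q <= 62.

Expand x = 394/99 as a continued fraction with the Euclidean algorithm:
  394 = 3*99 + 97, so a_0 = 3.
  99 = 1*97 + 2, so a_1 = 1.
  97 = 48*2 + 1, so a_2 = 48.
  2 = 2*1 + 0, so a_3 = 2.
so x = [3; 1, 48, 2].
Convergents (p_i = a_i*p_{i-1} + p_{i-2}, q_i = a_i*q_{i-1} + q_{i-2} with p_{-2}=0, p_{-1}=1, q_{-2}=1, q_{-1}=0), until the denominator exceeds 62:
  i=0: a_0=3, p_0 = 3*1 + 0 = 3, q_0 = 3*0 + 1 = 1.
  i=1: a_1=1, p_1 = 1*3 + 1 = 4, q_1 = 1*1 + 0 = 1.
  i=2: a_2=48, p_2 = 48*4 + 3 = 195, q_2 = 48*1 + 1 = 49.
  i=3: a_3=2, p_3 = 2*195 + 4 = 394, q_3 = 2*49 + 1 = 99.
q_3 = 99 > 62, so the last convergent with denominator <= 62 is p_2/q_2 = 195/49.
The closest fraction with denominator <= 62 is either p_2/q_2 or the intermediate fraction (k*p_2 + p_1)/(k*q_2 + q_1) with the largest k >= 1 whose denominator stays <= 62; these approach x as k grows, and every other convergent or intermediate fraction in range is farther away.
Largest k: floor((62 - q_1)/q_2) = floor((62 - 1)/49) = 1.
That gives (1*195 + 4)/(1*49 + 1) = 199/50.
Compare the errors: |x - 195/49| = |394*49 - 195*99|/(99*49) = 1/4851, and |x - 199/50| = |394*50 - 199*99|/(99*50) = 1/4950.
Cross-multiplying, 1*4851 = 4851 < 4950 = 1*4950, so 1/4950 is smaller: the intermediate fraction 199/50 is closer to x than 195/49.

199/50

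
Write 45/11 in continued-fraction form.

Run the Euclidean algorithm on 45 and 11; the successive quotients are the partial quotients a_0, a_1, ... (each step inverts the fractional part left over by the previous one):
  45 = 4*11 + 1, so a_0 = 4.
  11 = 11*1 + 0, so a_1 = 11.
The remainder reaches 0 after 2 divisions, so the expansion has 2 partial quotients, read off in order.

[4; 11]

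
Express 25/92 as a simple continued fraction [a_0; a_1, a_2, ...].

Run the Euclidean algorithm on 25 and 92; the successive quotients are the partial quotients a_0, a_1, ... (each step inverts the fractional part left over by the previous one):
  25 = 0*92 + 25, so a_0 = 0.
  92 = 3*25 + 17, so a_1 = 3.
  25 = 1*17 + 8, so a_2 = 1.
  17 = 2*8 + 1, so a_3 = 2.
  8 = 8*1 + 0, so a_4 = 8.
The remainder reaches 0 after 5 divisions, so the expansion has 5 partial quotients, read off in order.

[0; 3, 1, 2, 8]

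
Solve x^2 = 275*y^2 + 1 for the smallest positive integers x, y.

First expand sqrt(275) as a continued fraction. With x_i = (sqrt(275) + m_i)/d_i and (m_0, d_0) = (0, 1): a_0 = floor(sqrt(275)) = 16, since 16^2 = 256 <= 275 < 289 = 17^2.
Iterate m_{i+1} = d_i*a_i - m_i, d_{i+1} = (275 - m_{i+1}^2)/d_i, a_{i+1} = floor((a_0 + m_{i+1})/d_{i+1}):
  m_1 = 1*16 - 0 = 16, d_1 = (275 - 16^2)/1 = 19/1 = 19, a_1 = floor((16 + 16)/19) = 1.
  m_2 = 19*1 - 16 = 3, d_2 = (275 - 3^2)/19 = 266/19 = 14, a_2 = floor((16 + 3)/14) = 1.
  m_3 = 14*1 - 3 = 11, d_3 = (275 - 11^2)/14 = 154/14 = 11, a_3 = floor((16 + 11)/11) = 2.
  m_4 = 11*2 - 11 = 11, d_4 = (275 - 11^2)/11 = 154/11 = 14, a_4 = floor((16 + 11)/14) = 1.
  m_5 = 14*1 - 11 = 3, d_5 = (275 - 3^2)/14 = 266/14 = 19, a_5 = floor((16 + 3)/19) = 1.
  m_6 = 19*1 - 3 = 16, d_6 = (275 - 16^2)/19 = 19/19 = 1, a_6 = floor((16 + 16)/1) = 32.
  m_7 = 1*32 - 16 = 16, d_7 = (275 - 16^2)/1 = 19/1 = 19: (m_7, d_7) = (m_1, d_1) = (16, 19), so from here the quotients repeat a_1, ..., a_6; the period length is 6.
So sqrt(275) = [16; (1, 1, 2, 1, 1, 32)] with period length k = 6.
k is even, so the fundamental solution of x^2 - 275y^2 = 1 is (p_{k-1}, q_{k-1}) = (p_5, q_5); compute convergents through index 5.
Convergents (p_i = a_i*p_{i-1} + p_{i-2}, q_i = a_i*q_{i-1} + q_{i-2} with p_{-2}=0, p_{-1}=1, q_{-2}=1, q_{-1}=0):
  i=0: a_0=16, p_0 = 16*1 + 0 = 16, q_0 = 16*0 + 1 = 1.
  i=1: a_1=1, p_1 = 1*16 + 1 = 17, q_1 = 1*1 + 0 = 1.
  i=2: a_2=1, p_2 = 1*17 + 16 = 33, q_2 = 1*1 + 1 = 2.
  i=3: a_3=2, p_3 = 2*33 + 17 = 83, q_3 = 2*2 + 1 = 5.
  i=4: a_4=1, p_4 = 1*83 + 33 = 116, q_4 = 1*5 + 2 = 7.
  i=5: a_5=1, p_5 = 1*116 + 83 = 199, q_5 = 1*7 + 5 = 12.
Check: 199^2 - 275*12^2 = 39601 - 39600 = 1, so (x, y) = (199, 12) solves the equation, and by the theorem it is the least positive solution.

(x, y) = (199, 12)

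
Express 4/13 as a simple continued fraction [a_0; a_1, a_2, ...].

Run the Euclidean algorithm on 4 and 13; the successive quotients are the partial quotients a_0, a_1, ... (each step inverts the fractional part left over by the previous one):
  4 = 0*13 + 4, so a_0 = 0.
  13 = 3*4 + 1, so a_1 = 3.
  4 = 4*1 + 0, so a_2 = 4.
The remainder reaches 0 after 3 divisions, so the expansion has 3 partial quotients, read off in order.

[0; 3, 4]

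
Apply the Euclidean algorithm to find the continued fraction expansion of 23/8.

Run the Euclidean algorithm on 23 and 8; the successive quotients are the partial quotients a_0, a_1, ... (each step inverts the fractional part left over by the previous one):
  23 = 2*8 + 7, so a_0 = 2.
  8 = 1*7 + 1, so a_1 = 1.
  7 = 7*1 + 0, so a_2 = 7.
The remainder reaches 0 after 3 divisions, so the expansion has 3 partial quotients, read off in order.

[2; 1, 7]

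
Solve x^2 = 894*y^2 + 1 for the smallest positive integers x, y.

(x, y) = (299, 10)

First expand sqrt(894) as a continued fraction. With x_i = (sqrt(894) + m_i)/d_i and (m_0, d_0) = (0, 1): a_0 = floor(sqrt(894)) = 29, since 29^2 = 841 <= 894 < 900 = 30^2.
Iterate m_{i+1} = d_i*a_i - m_i, d_{i+1} = (894 - m_{i+1}^2)/d_i, a_{i+1} = floor((a_0 + m_{i+1})/d_{i+1}):
  m_1 = 1*29 - 0 = 29, d_1 = (894 - 29^2)/1 = 53/1 = 53, a_1 = floor((29 + 29)/53) = 1.
  m_2 = 53*1 - 29 = 24, d_2 = (894 - 24^2)/53 = 318/53 = 6, a_2 = floor((29 + 24)/6) = 8.
  m_3 = 6*8 - 24 = 24, d_3 = (894 - 24^2)/6 = 318/6 = 53, a_3 = floor((29 + 24)/53) = 1.
  m_4 = 53*1 - 24 = 29, d_4 = (894 - 29^2)/53 = 53/53 = 1, a_4 = floor((29 + 29)/1) = 58.
  m_5 = 1*58 - 29 = 29, d_5 = (894 - 29^2)/1 = 53/1 = 53: (m_5, d_5) = (m_1, d_1) = (29, 53), so from here the quotients repeat a_1, ..., a_4; the period length is 4.
So sqrt(894) = [29; (1, 8, 1, 58)] with period length k = 4.
k is even, so the fundamental solution of x^2 - 894y^2 = 1 is (p_{k-1}, q_{k-1}) = (p_3, q_3); compute convergents through index 3.
Convergents (p_i = a_i*p_{i-1} + p_{i-2}, q_i = a_i*q_{i-1} + q_{i-2} with p_{-2}=0, p_{-1}=1, q_{-2}=1, q_{-1}=0):
  i=0: a_0=29, p_0 = 29*1 + 0 = 29, q_0 = 29*0 + 1 = 1.
  i=1: a_1=1, p_1 = 1*29 + 1 = 30, q_1 = 1*1 + 0 = 1.
  i=2: a_2=8, p_2 = 8*30 + 29 = 269, q_2 = 8*1 + 1 = 9.
  i=3: a_3=1, p_3 = 1*269 + 30 = 299, q_3 = 1*9 + 1 = 10.
Check: 299^2 - 894*10^2 = 89401 - 89400 = 1, so (x, y) = (299, 10) solves the equation, and by the theorem it is the least positive solution.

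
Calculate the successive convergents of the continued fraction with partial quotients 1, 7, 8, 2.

Using the convergent recurrence p_i = a_i*p_{i-1} + p_{i-2}, q_i = a_i*q_{i-1} + q_{i-2} with p_{-2}=0, p_{-1}=1, q_{-2}=1, q_{-1}=0:
  i=0: a_0=1, p_0 = 1*1 + 0 = 1, q_0 = 1*0 + 1 = 1.
  i=1: a_1=7, p_1 = 7*1 + 1 = 8, q_1 = 7*1 + 0 = 7.
  i=2: a_2=8, p_2 = 8*8 + 1 = 65, q_2 = 8*7 + 1 = 57.
  i=3: a_3=2, p_3 = 2*65 + 8 = 138, q_3 = 2*57 + 7 = 121.

1/1, 8/7, 65/57, 138/121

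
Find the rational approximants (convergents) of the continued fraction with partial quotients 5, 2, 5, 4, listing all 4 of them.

Using the convergent recurrence p_i = a_i*p_{i-1} + p_{i-2}, q_i = a_i*q_{i-1} + q_{i-2} with p_{-2}=0, p_{-1}=1, q_{-2}=1, q_{-1}=0:
  i=0: a_0=5, p_0 = 5*1 + 0 = 5, q_0 = 5*0 + 1 = 1.
  i=1: a_1=2, p_1 = 2*5 + 1 = 11, q_1 = 2*1 + 0 = 2.
  i=2: a_2=5, p_2 = 5*11 + 5 = 60, q_2 = 5*2 + 1 = 11.
  i=3: a_3=4, p_3 = 4*60 + 11 = 251, q_3 = 4*11 + 2 = 46.

5/1, 11/2, 60/11, 251/46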